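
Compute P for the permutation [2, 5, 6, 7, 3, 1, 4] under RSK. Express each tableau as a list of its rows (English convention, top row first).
Insert 2: appended to row 1. P = [[2]].
Insert 5: appended to row 1. P = [[2, 5]].
Insert 6: appended to row 1. P = [[2, 5, 6]].
Insert 7: appended to row 1. P = [[2, 5, 6, 7]].
Insert 3: 3 bumps 5 from row 1; 5 starts row 2. P = [[2, 3, 6, 7], [5]].
Insert 1: 1 bumps 2 from row 1; 2 bumps 5 from row 2; 5 starts row 3. P = [[1, 3, 6, 7], [2], [5]].
Insert 4: 4 bumps 6 from row 1; 6 appends to row 2. P = [[1, 3, 4, 7], [2, 6], [5]].

So P = [[1, 3, 4, 7], [2, 6], [5]].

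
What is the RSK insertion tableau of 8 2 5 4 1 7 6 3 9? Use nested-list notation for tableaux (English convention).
Insert 8: appended to row 1. P = [[8]].
Insert 2: 2 bumps 8 from row 1; 8 starts row 2. P = [[2], [8]].
Insert 5: appended to row 1. P = [[2, 5], [8]].
Insert 4: 4 bumps 5 from row 1; 5 bumps 8 from row 2; 8 starts row 3. P = [[2, 4], [5], [8]].
Insert 1: 1 bumps 2 from row 1; 2 bumps 5 from row 2; 5 bumps 8 from row 3; 8 starts row 4. P = [[1, 4], [2], [5], [8]].
Insert 7: appended to row 1. P = [[1, 4, 7], [2], [5], [8]].
Insert 6: 6 bumps 7 from row 1; 7 appends to row 2. P = [[1, 4, 6], [2, 7], [5], [8]].
Insert 3: 3 bumps 4 from row 1; 4 bumps 7 from row 2; 7 appends to row 3. P = [[1, 3, 6], [2, 4], [5, 7], [8]].
Insert 9: appended to row 1. P = [[1, 3, 6, 9], [2, 4], [5, 7], [8]].

So P = [[1, 3, 6, 9], [2, 4], [5, 7], [8]].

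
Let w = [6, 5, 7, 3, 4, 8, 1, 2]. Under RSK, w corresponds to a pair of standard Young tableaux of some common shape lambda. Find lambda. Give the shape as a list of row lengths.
[3, 2, 2, 1]

RSK row insertion gives P = [[1, 2, 8], [3, 4], [5, 7], [6]], which has shape [3, 2, 2, 1].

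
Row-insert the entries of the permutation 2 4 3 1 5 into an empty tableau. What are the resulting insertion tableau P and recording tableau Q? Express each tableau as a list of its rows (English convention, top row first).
Insert each entry of the permutation into P by Schensted row insertion, recording in Q the position of each new cell.

Insert 2: appended to row 1. P = [[2]].
Insert 4: appended to row 1. P = [[2, 4]].
Insert 3: 3 bumps 4 from row 1; 4 starts row 2. P = [[2, 3], [4]].
Insert 1: 1 bumps 2 from row 1; 2 bumps 4 from row 2; 4 starts row 3. P = [[1, 3], [2], [4]].
Insert 5: appended to row 1. P = [[1, 3, 5], [2], [4]].

So P = [[1, 3, 5], [2], [4]], Q = [[1, 2, 5], [3], [4]].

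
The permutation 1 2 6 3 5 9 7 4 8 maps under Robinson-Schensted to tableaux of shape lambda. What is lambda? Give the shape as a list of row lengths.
[6, 2, 1]

RSK row insertion gives P = [[1, 2, 3, 4, 7, 8], [5, 9], [6]], which has shape [6, 2, 1].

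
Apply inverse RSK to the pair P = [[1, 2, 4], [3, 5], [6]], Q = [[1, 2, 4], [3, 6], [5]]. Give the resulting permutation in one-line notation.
1 6 3 5 2 4

Reverse the RSK construction: for i from n down to 1, find the cell of Q containing i, remove the entry at that cell from P, and reverse-bump it up through P; the value ejected from row 1 is w(i).

Step i=6: Q has 6 at row 2, column 2; remove 5 from row 2 of P and reverse-bump: 5 enters row 1 and ejects 4. So w(6) = 4. P is now [[1, 2, 5], [3], [6]].
Step i=5: Q has 5 at row 3, column 1; remove 6 from row 3 of P and reverse-bump: 6 enters row 2 and ejects 3; 3 enters row 1 and ejects 2. So w(5) = 2. P is now [[1, 3, 5], [6]].
Step i=4: Q has 4 at row 1, column 3; remove that cell from P, ejecting 5. So w(4) = 5. P is now [[1, 3], [6]].
Step i=3: Q has 3 at row 2, column 1; remove 6 from row 2 of P and reverse-bump: 6 enters row 1 and ejects 3. So w(3) = 3. P is now [[1, 6]].
Step i=2: Q has 2 at row 1, column 2; remove that cell from P, ejecting 6. So w(2) = 6. P is now [[1]].
Step i=1: Q has 1 at row 1, column 1; remove that cell from P, ejecting 1. So w(1) = 1. P is now [].

So w = 1 6 3 5 2 4.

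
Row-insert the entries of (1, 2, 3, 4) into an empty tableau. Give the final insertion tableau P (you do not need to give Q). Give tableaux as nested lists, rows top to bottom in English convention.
P = [[1, 2, 3, 4]]

Insert 1: appended to row 1. P = [[1]].
Insert 2: appended to row 1. P = [[1, 2]].
Insert 3: appended to row 1. P = [[1, 2, 3]].
Insert 4: appended to row 1. P = [[1, 2, 3, 4]].

So P = [[1, 2, 3, 4]].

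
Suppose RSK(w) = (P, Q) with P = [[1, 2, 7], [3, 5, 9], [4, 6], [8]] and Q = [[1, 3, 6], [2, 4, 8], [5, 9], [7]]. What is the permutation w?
Reverse the RSK construction: for i from n down to 1, find the cell of Q containing i, remove the entry at that cell from P, and reverse-bump it up through P; the value ejected from row 1 is w(i).

Step i=9: Q has 9 at row 3, column 2; remove 6 from row 3 of P and reverse-bump: 6 enters row 2 and ejects 5; 5 enters row 1 and ejects 2. So w(9) = 2. P is now [[1, 5, 7], [3, 6, 9], [4], [8]].
Step i=8: Q has 8 at row 2, column 3; remove 9 from row 2 of P and reverse-bump: 9 enters row 1 and ejects 7. So w(8) = 7. P is now [[1, 5, 9], [3, 6], [4], [8]].
Step i=7: Q has 7 at row 4, column 1; remove 8 from row 4 of P and reverse-bump: 8 enters row 3 and ejects 4; 4 enters row 2 and ejects 3; 3 enters row 1 and ejects 1. So w(7) = 1. P is now [[3, 5, 9], [4, 6], [8]].
Step i=6: Q has 6 at row 1, column 3; remove that cell from P, ejecting 9. So w(6) = 9. P is now [[3, 5], [4, 6], [8]].
Step i=5: Q has 5 at row 3, column 1; remove 8 from row 3 of P and reverse-bump: 8 enters row 2 and ejects 6; 6 enters row 1 and ejects 5. So w(5) = 5. P is now [[3, 6], [4, 8]].
Step i=4: Q has 4 at row 2, column 2; remove 8 from row 2 of P and reverse-bump: 8 enters row 1 and ejects 6. So w(4) = 6. P is now [[3, 8], [4]].
Step i=3: Q has 3 at row 1, column 2; remove that cell from P, ejecting 8. So w(3) = 8. P is now [[3], [4]].
Step i=2: Q has 2 at row 2, column 1; remove 4 from row 2 of P and reverse-bump: 4 enters row 1 and ejects 3. So w(2) = 3. P is now [[4]].
Step i=1: Q has 1 at row 1, column 1; remove that cell from P, ejecting 4. So w(1) = 4. P is now [].

So w = 4 3 8 6 5 9 1 7 2.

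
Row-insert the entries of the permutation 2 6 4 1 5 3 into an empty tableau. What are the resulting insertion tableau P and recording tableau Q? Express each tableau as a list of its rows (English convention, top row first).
P = [[1, 3, 5], [2, 4], [6]], Q = [[1, 2, 5], [3, 6], [4]]

Insert each entry of the permutation into P by Schensted row insertion, recording in Q the position of each new cell.

Insert 2: appended to row 1. P = [[2]], Q = [[1]].
Insert 6: appended to row 1. P = [[2, 6]], Q = [[1, 2]].
Insert 4: 4 bumps 6 from row 1; 6 starts row 2. P = [[2, 4], [6]], Q = [[1, 2], [3]].
Insert 1: 1 bumps 2 from row 1; 2 bumps 6 from row 2; 6 starts row 3. P = [[1, 4], [2], [6]], Q = [[1, 2], [3], [4]].
Insert 5: appended to row 1. P = [[1, 4, 5], [2], [6]], Q = [[1, 2, 5], [3], [4]].
Insert 3: 3 bumps 4 from row 1; 4 appends to row 2. P = [[1, 3, 5], [2, 4], [6]], Q = [[1, 2, 5], [3, 6], [4]].

So P = [[1, 3, 5], [2, 4], [6]], Q = [[1, 2, 5], [3, 6], [4]].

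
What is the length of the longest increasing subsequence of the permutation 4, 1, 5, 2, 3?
3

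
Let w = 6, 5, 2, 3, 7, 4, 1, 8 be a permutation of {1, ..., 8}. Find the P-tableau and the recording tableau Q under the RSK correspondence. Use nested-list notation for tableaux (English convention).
P = [[1, 3, 4, 8], [2, 7], [5], [6]], Q = [[1, 4, 5, 8], [2, 6], [3], [7]]

Insert each entry of the permutation into P by Schensted row insertion, recording in Q the position of each new cell.

Insert 6: appended to row 1. P = [[6]].
Insert 5: 5 bumps 6 from row 1; 6 starts row 2. P = [[5], [6]].
Insert 2: 2 bumps 5 from row 1; 5 bumps 6 from row 2; 6 starts row 3. P = [[2], [5], [6]].
Insert 3: appended to row 1. P = [[2, 3], [5], [6]].
Insert 7: appended to row 1. P = [[2, 3, 7], [5], [6]].
Insert 4: 4 bumps 7 from row 1; 7 appends to row 2. P = [[2, 3, 4], [5, 7], [6]].
Insert 1: 1 bumps 2 from row 1; 2 bumps 5 from row 2; 5 bumps 6 from row 3; 6 starts row 4. P = [[1, 3, 4], [2, 7], [5], [6]].
Insert 8: appended to row 1. P = [[1, 3, 4, 8], [2, 7], [5], [6]].

So P = [[1, 3, 4, 8], [2, 7], [5], [6]], Q = [[1, 4, 5, 8], [2, 6], [3], [7]].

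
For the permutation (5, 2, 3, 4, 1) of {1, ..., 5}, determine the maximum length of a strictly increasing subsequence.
3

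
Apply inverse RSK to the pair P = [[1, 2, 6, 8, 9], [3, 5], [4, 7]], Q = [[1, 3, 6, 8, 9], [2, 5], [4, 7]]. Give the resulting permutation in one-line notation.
4 3 7 1 5 6 2 8 9

Reverse the RSK construction: for i from n down to 1, find the cell of Q containing i, remove the entry at that cell from P, and reverse-bump it up through P; the value ejected from row 1 is w(i).

Step i=9: Q has 9 at row 1, column 5; remove that cell from P, ejecting 9. So w(9) = 9. P is now [[1, 2, 6, 8], [3, 5], [4, 7]].
Step i=8: Q has 8 at row 1, column 4; remove that cell from P, ejecting 8. So w(8) = 8. P is now [[1, 2, 6], [3, 5], [4, 7]].
Step i=7: Q has 7 at row 3, column 2; remove 7 from row 3 of P and reverse-bump: 7 enters row 2 and ejects 5; 5 enters row 1 and ejects 2. So w(7) = 2. P is now [[1, 5, 6], [3, 7], [4]].
Step i=6: Q has 6 at row 1, column 3; remove that cell from P, ejecting 6. So w(6) = 6. P is now [[1, 5], [3, 7], [4]].
Step i=5: Q has 5 at row 2, column 2; remove 7 from row 2 of P and reverse-bump: 7 enters row 1 and ejects 5. So w(5) = 5. P is now [[1, 7], [3], [4]].
Step i=4: Q has 4 at row 3, column 1; remove 4 from row 3 of P and reverse-bump: 4 enters row 2 and ejects 3; 3 enters row 1 and ejects 1. So w(4) = 1. P is now [[3, 7], [4]].
Step i=3: Q has 3 at row 1, column 2; remove that cell from P, ejecting 7. So w(3) = 7. P is now [[3], [4]].
Step i=2: Q has 2 at row 2, column 1; remove 4 from row 2 of P and reverse-bump: 4 enters row 1 and ejects 3. So w(2) = 3. P is now [[4]].
Step i=1: Q has 1 at row 1, column 1; remove that cell from P, ejecting 4. So w(1) = 4. P is now [].

So w = 4 3 7 1 5 6 2 8 9.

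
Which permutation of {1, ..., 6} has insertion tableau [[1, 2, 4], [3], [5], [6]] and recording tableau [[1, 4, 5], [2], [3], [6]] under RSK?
6 5 1 3 4 2

Reverse RSK: for i = n, n-1, ..., 1, locate i in Q, remove the corresponding corner cell from P, and reverse-bump its entry up through P; the value ejected from row 1 is w(i).

So w = 6 5 1 3 4 2.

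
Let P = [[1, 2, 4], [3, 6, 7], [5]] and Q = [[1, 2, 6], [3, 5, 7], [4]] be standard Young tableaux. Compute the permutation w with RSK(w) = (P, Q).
Reverse the RSK construction: for i from n down to 1, find the cell of Q containing i, remove the entry at that cell from P, and reverse-bump it up through P; the value ejected from row 1 is w(i).

Step i=7: Q has 7 at row 2, column 3; remove 7 from row 2 of P and reverse-bump: 7 enters row 1 and ejects 4. So w(7) = 4. P is now [[1, 2, 7], [3, 6], [5]].
Step i=6: Q has 6 at row 1, column 3; remove that cell from P, ejecting 7. So w(6) = 7. P is now [[1, 2], [3, 6], [5]].
Step i=5: Q has 5 at row 2, column 2; remove 6 from row 2 of P and reverse-bump: 6 enters row 1 and ejects 2. So w(5) = 2. P is now [[1, 6], [3], [5]].
Step i=4: Q has 4 at row 3, column 1; remove 5 from row 3 of P and reverse-bump: 5 enters row 2 and ejects 3; 3 enters row 1 and ejects 1. So w(4) = 1. P is now [[3, 6], [5]].
Step i=3: Q has 3 at row 2, column 1; remove 5 from row 2 of P and reverse-bump: 5 enters row 1 and ejects 3. So w(3) = 3. P is now [[5, 6]].
Step i=2: Q has 2 at row 1, column 2; remove that cell from P, ejecting 6. So w(2) = 6. P is now [[5]].
Step i=1: Q has 1 at row 1, column 1; remove that cell from P, ejecting 5. So w(1) = 5. P is now [].

So w = 5 6 3 1 2 7 4.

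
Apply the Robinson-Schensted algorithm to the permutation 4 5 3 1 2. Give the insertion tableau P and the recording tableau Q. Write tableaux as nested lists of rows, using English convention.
P = [[1, 2], [3, 5], [4]], Q = [[1, 2], [3, 5], [4]]

Insert each entry of the permutation into P by Schensted row insertion, recording in Q the position of each new cell.

Insert 4: appended to row 1. P = [[4]].
Insert 5: appended to row 1. P = [[4, 5]].
Insert 3: 3 bumps 4 from row 1; 4 starts row 2. P = [[3, 5], [4]].
Insert 1: 1 bumps 3 from row 1; 3 bumps 4 from row 2; 4 starts row 3. P = [[1, 5], [3], [4]].
Insert 2: 2 bumps 5 from row 1; 5 appends to row 2. P = [[1, 2], [3, 5], [4]].

So P = [[1, 2], [3, 5], [4]], Q = [[1, 2], [3, 5], [4]].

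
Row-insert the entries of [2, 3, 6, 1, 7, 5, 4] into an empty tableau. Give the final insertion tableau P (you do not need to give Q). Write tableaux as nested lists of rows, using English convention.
P = [[1, 3, 4, 7], [2, 5], [6]]

Insert 2: appended to row 1. P = [[2]].
Insert 3: appended to row 1. P = [[2, 3]].
Insert 6: appended to row 1. P = [[2, 3, 6]].
Insert 1: 1 bumps 2 from row 1; 2 starts row 2. P = [[1, 3, 6], [2]].
Insert 7: appended to row 1. P = [[1, 3, 6, 7], [2]].
Insert 5: 5 bumps 6 from row 1; 6 appends to row 2. P = [[1, 3, 5, 7], [2, 6]].
Insert 4: 4 bumps 5 from row 1; 5 bumps 6 from row 2; 6 starts row 3. P = [[1, 3, 4, 7], [2, 5], [6]].

So P = [[1, 3, 4, 7], [2, 5], [6]].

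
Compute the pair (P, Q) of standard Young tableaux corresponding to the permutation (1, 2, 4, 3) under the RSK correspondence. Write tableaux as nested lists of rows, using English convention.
Insert each entry of the permutation into P by Schensted row insertion, recording in Q the position of each new cell.

Insert 1: appended to row 1. P = [[1]], Q = [[1]].
Insert 2: appended to row 1. P = [[1, 2]], Q = [[1, 2]].
Insert 4: appended to row 1. P = [[1, 2, 4]], Q = [[1, 2, 3]].
Insert 3: 3 bumps 4 from row 1; 4 starts row 2. P = [[1, 2, 3], [4]], Q = [[1, 2, 3], [4]].

So P = [[1, 2, 3], [4]], Q = [[1, 2, 3], [4]].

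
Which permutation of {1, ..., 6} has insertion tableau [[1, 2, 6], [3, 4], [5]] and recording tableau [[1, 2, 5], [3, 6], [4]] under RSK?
3 5 4 1 6 2

Reverse RSK: for i = n, n-1, ..., 1, locate i in Q, remove the corresponding corner cell from P, and reverse-bump its entry up through P; the value ejected from row 1 is w(i).

So w = 3 5 4 1 6 2.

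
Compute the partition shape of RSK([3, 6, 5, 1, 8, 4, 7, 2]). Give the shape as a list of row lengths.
[3, 3, 1, 1]

Row-insert each entry into an empty tableau.

After inserting 3: P = [[3]].
After inserting 6: P = [[3, 6]].
After inserting 5: P = [[3, 5], [6]].
After inserting 1: P = [[1, 5], [3], [6]].
After inserting 8: P = [[1, 5, 8], [3], [6]].
After inserting 4: P = [[1, 4, 8], [3, 5], [6]].
After inserting 7: P = [[1, 4, 7], [3, 5, 8], [6]].
After inserting 2: P = [[1, 2, 7], [3, 4, 8], [5], [6]].

The final insertion tableau P = [[1, 2, 7], [3, 4, 8], [5], [6]] has shape [3, 3, 1, 1].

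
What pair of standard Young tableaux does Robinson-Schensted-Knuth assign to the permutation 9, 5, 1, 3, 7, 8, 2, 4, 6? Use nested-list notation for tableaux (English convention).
Insert each entry of the permutation into P by Schensted row insertion, recording in Q the position of each new cell.

Insert 9: appended to row 1. P = [[9]], Q = [[1]].
Insert 5: 5 bumps 9 from row 1; 9 starts row 2. P = [[5], [9]], Q = [[1], [2]].
Insert 1: 1 bumps 5 from row 1; 5 bumps 9 from row 2; 9 starts row 3. P = [[1], [5], [9]], Q = [[1], [2], [3]].
Insert 3: appended to row 1. P = [[1, 3], [5], [9]], Q = [[1, 4], [2], [3]].
Insert 7: appended to row 1. P = [[1, 3, 7], [5], [9]], Q = [[1, 4, 5], [2], [3]].
Insert 8: appended to row 1. P = [[1, 3, 7, 8], [5], [9]], Q = [[1, 4, 5, 6], [2], [3]].
Insert 2: 2 bumps 3 from row 1; 3 bumps 5 from row 2; 5 bumps 9 from row 3; 9 starts row 4. P = [[1, 2, 7, 8], [3], [5], [9]], Q = [[1, 4, 5, 6], [2], [3], [7]].
Insert 4: 4 bumps 7 from row 1; 7 appends to row 2. P = [[1, 2, 4, 8], [3, 7], [5], [9]], Q = [[1, 4, 5, 6], [2, 8], [3], [7]].
Insert 6: 6 bumps 8 from row 1; 8 appends to row 2. P = [[1, 2, 4, 6], [3, 7, 8], [5], [9]], Q = [[1, 4, 5, 6], [2, 8, 9], [3], [7]].

So P = [[1, 2, 4, 6], [3, 7, 8], [5], [9]], Q = [[1, 4, 5, 6], [2, 8, 9], [3], [7]].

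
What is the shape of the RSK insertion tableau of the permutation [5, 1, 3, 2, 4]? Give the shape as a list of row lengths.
Row-insert each entry into an empty tableau.

After inserting 5: P = [[5]].
After inserting 1: P = [[1], [5]].
After inserting 3: P = [[1, 3], [5]].
After inserting 2: P = [[1, 2], [3], [5]].
After inserting 4: P = [[1, 2, 4], [3], [5]].

The final insertion tableau P = [[1, 2, 4], [3], [5]] has shape [3, 1, 1].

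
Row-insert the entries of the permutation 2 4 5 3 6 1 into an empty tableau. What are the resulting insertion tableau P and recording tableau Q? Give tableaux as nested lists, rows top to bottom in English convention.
Insert each entry of the permutation into P by Schensted row insertion, recording in Q the position of each new cell.

Insert 2: appended to row 1. P = [[2]], Q = [[1]].
Insert 4: appended to row 1. P = [[2, 4]], Q = [[1, 2]].
Insert 5: appended to row 1. P = [[2, 4, 5]], Q = [[1, 2, 3]].
Insert 3: 3 bumps 4 from row 1; 4 starts row 2. P = [[2, 3, 5], [4]], Q = [[1, 2, 3], [4]].
Insert 6: appended to row 1. P = [[2, 3, 5, 6], [4]], Q = [[1, 2, 3, 5], [4]].
Insert 1: 1 bumps 2 from row 1; 2 bumps 4 from row 2; 4 starts row 3. P = [[1, 3, 5, 6], [2], [4]], Q = [[1, 2, 3, 5], [4], [6]].

So P = [[1, 3, 5, 6], [2], [4]], Q = [[1, 2, 3, 5], [4], [6]].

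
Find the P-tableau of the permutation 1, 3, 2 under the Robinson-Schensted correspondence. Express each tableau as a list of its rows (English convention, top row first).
Insert 1: appended to row 1. P = [[1]].
Insert 3: appended to row 1. P = [[1, 3]].
Insert 2: 2 bumps 3 from row 1; 3 starts row 2. P = [[1, 2], [3]].

So P = [[1, 2], [3]].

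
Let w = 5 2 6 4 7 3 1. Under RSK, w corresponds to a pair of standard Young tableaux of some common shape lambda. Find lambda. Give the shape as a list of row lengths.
[3, 2, 1, 1]

Row-insert each entry into an empty tableau.

After inserting 5: P = [[5]].
After inserting 2: P = [[2], [5]].
After inserting 6: P = [[2, 6], [5]].
After inserting 4: P = [[2, 4], [5, 6]].
After inserting 7: P = [[2, 4, 7], [5, 6]].
After inserting 3: P = [[2, 3, 7], [4, 6], [5]].
After inserting 1: P = [[1, 3, 7], [2, 6], [4], [5]].

The final insertion tableau P = [[1, 3, 7], [2, 6], [4], [5]] has shape [3, 2, 1, 1].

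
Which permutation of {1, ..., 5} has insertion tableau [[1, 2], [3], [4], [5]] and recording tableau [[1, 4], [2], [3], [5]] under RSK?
Reverse RSK: for i = n, n-1, ..., 1, locate i in Q, remove the corresponding corner cell from P, and reverse-bump its entry up through P; the value ejected from row 1 is w(i).

So w = 5 4 1 3 2.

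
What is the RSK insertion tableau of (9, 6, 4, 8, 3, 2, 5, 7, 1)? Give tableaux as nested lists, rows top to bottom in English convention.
Insert 9: appended to row 1. P = [[9]].
Insert 6: 6 bumps 9 from row 1; 9 starts row 2. P = [[6], [9]].
Insert 4: 4 bumps 6 from row 1; 6 bumps 9 from row 2; 9 starts row 3. P = [[4], [6], [9]].
Insert 8: appended to row 1. P = [[4, 8], [6], [9]].
Insert 3: 3 bumps 4 from row 1; 4 bumps 6 from row 2; 6 bumps 9 from row 3; 9 starts row 4. P = [[3, 8], [4], [6], [9]].
Insert 2: 2 bumps 3 from row 1; 3 bumps 4 from row 2; 4 bumps 6 from row 3; 6 bumps 9 from row 4; 9 starts row 5. P = [[2, 8], [3], [4], [6], [9]].
Insert 5: 5 bumps 8 from row 1; 8 appends to row 2. P = [[2, 5], [3, 8], [4], [6], [9]].
Insert 7: appended to row 1. P = [[2, 5, 7], [3, 8], [4], [6], [9]].
Insert 1: 1 bumps 2 from row 1; 2 bumps 3 from row 2; 3 bumps 4 from row 3; 4 bumps 6 from row 4; 6 bumps 9 from row 5; 9 starts row 6. P = [[1, 5, 7], [2, 8], [3], [4], [6], [9]].

So P = [[1, 5, 7], [2, 8], [3], [4], [6], [9]].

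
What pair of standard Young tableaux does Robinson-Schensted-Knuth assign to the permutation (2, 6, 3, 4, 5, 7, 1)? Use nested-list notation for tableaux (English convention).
Insert each entry of the permutation into P by Schensted row insertion, recording in Q the position of each new cell.

Insert 2: appended to row 1. P = [[2]], Q = [[1]].
Insert 6: appended to row 1. P = [[2, 6]], Q = [[1, 2]].
Insert 3: 3 bumps 6 from row 1; 6 starts row 2. P = [[2, 3], [6]], Q = [[1, 2], [3]].
Insert 4: appended to row 1. P = [[2, 3, 4], [6]], Q = [[1, 2, 4], [3]].
Insert 5: appended to row 1. P = [[2, 3, 4, 5], [6]], Q = [[1, 2, 4, 5], [3]].
Insert 7: appended to row 1. P = [[2, 3, 4, 5, 7], [6]], Q = [[1, 2, 4, 5, 6], [3]].
Insert 1: 1 bumps 2 from row 1; 2 bumps 6 from row 2; 6 starts row 3. P = [[1, 3, 4, 5, 7], [2], [6]], Q = [[1, 2, 4, 5, 6], [3], [7]].

So P = [[1, 3, 4, 5, 7], [2], [6]], Q = [[1, 2, 4, 5, 6], [3], [7]].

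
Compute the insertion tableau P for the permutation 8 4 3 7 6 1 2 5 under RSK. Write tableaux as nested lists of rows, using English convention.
Insert 8: appended to row 1. P = [[8]].
Insert 4: 4 bumps 8 from row 1; 8 starts row 2. P = [[4], [8]].
Insert 3: 3 bumps 4 from row 1; 4 bumps 8 from row 2; 8 starts row 3. P = [[3], [4], [8]].
Insert 7: appended to row 1. P = [[3, 7], [4], [8]].
Insert 6: 6 bumps 7 from row 1; 7 appends to row 2. P = [[3, 6], [4, 7], [8]].
Insert 1: 1 bumps 3 from row 1; 3 bumps 4 from row 2; 4 bumps 8 from row 3; 8 starts row 4. P = [[1, 6], [3, 7], [4], [8]].
Insert 2: 2 bumps 6 from row 1; 6 bumps 7 from row 2; 7 appends to row 3. P = [[1, 2], [3, 6], [4, 7], [8]].
Insert 5: appended to row 1. P = [[1, 2, 5], [3, 6], [4, 7], [8]].

So P = [[1, 2, 5], [3, 6], [4, 7], [8]].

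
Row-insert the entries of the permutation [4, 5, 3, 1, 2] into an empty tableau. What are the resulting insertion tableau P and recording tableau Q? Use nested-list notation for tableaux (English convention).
P = [[1, 2], [3, 5], [4]], Q = [[1, 2], [3, 5], [4]]

Insert each entry of the permutation into P by Schensted row insertion, recording in Q the position of each new cell.

Insert 4: appended to row 1. P = [[4]].
Insert 5: appended to row 1. P = [[4, 5]].
Insert 3: 3 bumps 4 from row 1; 4 starts row 2. P = [[3, 5], [4]].
Insert 1: 1 bumps 3 from row 1; 3 bumps 4 from row 2; 4 starts row 3. P = [[1, 5], [3], [4]].
Insert 2: 2 bumps 5 from row 1; 5 appends to row 2. P = [[1, 2], [3, 5], [4]].

So P = [[1, 2], [3, 5], [4]], Q = [[1, 2], [3, 5], [4]].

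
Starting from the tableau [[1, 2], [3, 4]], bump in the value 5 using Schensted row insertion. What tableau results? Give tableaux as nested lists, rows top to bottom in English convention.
5 is larger than every entry of row 1, so it is appended to row 1. The new tableau is [[1, 2, 5], [3, 4]].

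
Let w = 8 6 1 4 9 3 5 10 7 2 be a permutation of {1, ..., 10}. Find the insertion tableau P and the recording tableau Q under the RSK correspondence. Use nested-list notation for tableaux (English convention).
P = [[1, 2, 5, 7], [3, 9, 10], [4], [6], [8]], Q = [[1, 4, 5, 8], [2, 7, 9], [3], [6], [10]]

Insert each entry of the permutation into P by Schensted row insertion, recording in Q the position of each new cell.

Insert 8: appended to row 1. P = [[8]].
Insert 6: 6 bumps 8 from row 1; 8 starts row 2. P = [[6], [8]].
Insert 1: 1 bumps 6 from row 1; 6 bumps 8 from row 2; 8 starts row 3. P = [[1], [6], [8]].
Insert 4: appended to row 1. P = [[1, 4], [6], [8]].
Insert 9: appended to row 1. P = [[1, 4, 9], [6], [8]].
Insert 3: 3 bumps 4 from row 1; 4 bumps 6 from row 2; 6 bumps 8 from row 3; 8 starts row 4. P = [[1, 3, 9], [4], [6], [8]].
Insert 5: 5 bumps 9 from row 1; 9 appends to row 2. P = [[1, 3, 5], [4, 9], [6], [8]].
Insert 10: appended to row 1. P = [[1, 3, 5, 10], [4, 9], [6], [8]].
Insert 7: 7 bumps 10 from row 1; 10 appends to row 2. P = [[1, 3, 5, 7], [4, 9, 10], [6], [8]].
Insert 2: 2 bumps 3 from row 1; 3 bumps 4 from row 2; 4 bumps 6 from row 3; 6 bumps 8 from row 4; 8 starts row 5. P = [[1, 2, 5, 7], [3, 9, 10], [4], [6], [8]].

So P = [[1, 2, 5, 7], [3, 9, 10], [4], [6], [8]], Q = [[1, 4, 5, 8], [2, 7, 9], [3], [6], [10]].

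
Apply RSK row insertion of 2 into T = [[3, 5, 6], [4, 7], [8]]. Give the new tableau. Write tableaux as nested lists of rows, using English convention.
In row 1, 2 replaces 3 (the leftmost entry greater than 2); 3 is bumped to row 2. In row 2, 3 replaces 4 (the leftmost entry greater than 3); 4 is bumped to row 3. In row 3, 4 replaces 8 (the leftmost entry greater than 4); 8 is bumped to row 4. 8 starts a new row 4. The new tableau is [[2, 5, 6], [3, 7], [4], [8]].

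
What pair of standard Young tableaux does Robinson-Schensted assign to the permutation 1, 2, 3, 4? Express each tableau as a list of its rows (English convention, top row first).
Insert each entry of the permutation into P by Schensted row insertion, recording in Q the position of each new cell.

Insert 1: appended to row 1. P = [[1]], Q = [[1]].
Insert 2: appended to row 1. P = [[1, 2]], Q = [[1, 2]].
Insert 3: appended to row 1. P = [[1, 2, 3]], Q = [[1, 2, 3]].
Insert 4: appended to row 1. P = [[1, 2, 3, 4]], Q = [[1, 2, 3, 4]].

So P = [[1, 2, 3, 4]], Q = [[1, 2, 3, 4]].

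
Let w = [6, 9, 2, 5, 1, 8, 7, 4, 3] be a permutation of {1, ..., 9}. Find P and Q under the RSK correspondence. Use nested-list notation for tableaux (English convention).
Insert each entry of the permutation into P by Schensted row insertion, recording in Q the position of each new cell.

Insert 6: appended to row 1. P = [[6]], Q = [[1]].
Insert 9: appended to row 1. P = [[6, 9]], Q = [[1, 2]].
Insert 2: 2 bumps 6 from row 1; 6 starts row 2. P = [[2, 9], [6]], Q = [[1, 2], [3]].
Insert 5: 5 bumps 9 from row 1; 9 appends to row 2. P = [[2, 5], [6, 9]], Q = [[1, 2], [3, 4]].
Insert 1: 1 bumps 2 from row 1; 2 bumps 6 from row 2; 6 starts row 3. P = [[1, 5], [2, 9], [6]], Q = [[1, 2], [3, 4], [5]].
Insert 8: appended to row 1. P = [[1, 5, 8], [2, 9], [6]], Q = [[1, 2, 6], [3, 4], [5]].
Insert 7: 7 bumps 8 from row 1; 8 bumps 9 from row 2; 9 appends to row 3. P = [[1, 5, 7], [2, 8], [6, 9]], Q = [[1, 2, 6], [3, 4], [5, 7]].
Insert 4: 4 bumps 5 from row 1; 5 bumps 8 from row 2; 8 bumps 9 from row 3; 9 starts row 4. P = [[1, 4, 7], [2, 5], [6, 8], [9]], Q = [[1, 2, 6], [3, 4], [5, 7], [8]].
Insert 3: 3 bumps 4 from row 1; 4 bumps 5 from row 2; 5 bumps 6 from row 3; 6 bumps 9 from row 4; 9 starts row 5. P = [[1, 3, 7], [2, 4], [5, 8], [6], [9]], Q = [[1, 2, 6], [3, 4], [5, 7], [8], [9]].

So P = [[1, 3, 7], [2, 4], [5, 8], [6], [9]], Q = [[1, 2, 6], [3, 4], [5, 7], [8], [9]].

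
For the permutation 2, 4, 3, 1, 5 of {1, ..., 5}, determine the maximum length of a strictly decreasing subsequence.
3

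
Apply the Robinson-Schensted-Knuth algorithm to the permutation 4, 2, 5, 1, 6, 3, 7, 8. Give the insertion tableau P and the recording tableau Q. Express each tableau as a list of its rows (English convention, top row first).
Insert each entry of the permutation into P by Schensted row insertion, recording in Q the position of each new cell.

After inserting 4: P = [[4]].
After inserting 2: P = [[2], [4]].
After inserting 5: P = [[2, 5], [4]].
After inserting 1: P = [[1, 5], [2], [4]].
After inserting 6: P = [[1, 5, 6], [2], [4]].
After inserting 3: P = [[1, 3, 6], [2, 5], [4]].
After inserting 7: P = [[1, 3, 6, 7], [2, 5], [4]].
After inserting 8: P = [[1, 3, 6, 7, 8], [2, 5], [4]].

So P = [[1, 3, 6, 7, 8], [2, 5], [4]], Q = [[1, 3, 5, 7, 8], [2, 6], [4]].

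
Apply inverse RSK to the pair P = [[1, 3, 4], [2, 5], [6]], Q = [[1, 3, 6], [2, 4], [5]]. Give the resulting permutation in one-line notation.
2 1 6 5 3 4

Reverse RSK: for i = n, n-1, ..., 1, locate i in Q, remove the corresponding corner cell from P, and reverse-bump its entry up through P; the value ejected from row 1 is w(i).

So w = 2 1 6 5 3 4.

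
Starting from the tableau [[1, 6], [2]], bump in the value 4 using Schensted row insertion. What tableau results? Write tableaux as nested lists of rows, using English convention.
In row 1, 4 replaces 6 (the leftmost entry greater than 4); 6 is bumped to row 2. 6 is appended to row 2. The new tableau is [[1, 4], [2, 6]].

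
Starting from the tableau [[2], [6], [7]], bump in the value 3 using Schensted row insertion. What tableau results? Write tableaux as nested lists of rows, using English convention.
[[2, 3], [6], [7]]

3 is larger than every entry of row 1, so it is appended to row 1. The new tableau is [[2, 3], [6], [7]].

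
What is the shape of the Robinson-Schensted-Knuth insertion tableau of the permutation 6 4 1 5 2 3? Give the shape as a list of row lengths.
[3, 2, 1]

RSK row insertion gives P = [[1, 2, 3], [4, 5], [6]], which has shape [3, 2, 1].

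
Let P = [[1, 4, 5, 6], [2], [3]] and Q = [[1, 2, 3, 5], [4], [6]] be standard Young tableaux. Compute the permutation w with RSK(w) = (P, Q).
Reverse the RSK construction: for i from n down to 1, find the cell of Q containing i, remove the entry at that cell from P, and reverse-bump it up through P; the value ejected from row 1 is w(i).

Step i=6: Q has 6 at row 3, column 1; remove 3 from row 3 of P and reverse-bump: 3 enters row 2 and ejects 2; 2 enters row 1 and ejects 1. So w(6) = 1. P is now [[2, 4, 5, 6], [3]].
Step i=5: Q has 5 at row 1, column 4; remove that cell from P, ejecting 6. So w(5) = 6. P is now [[2, 4, 5], [3]].
Step i=4: Q has 4 at row 2, column 1; remove 3 from row 2 of P and reverse-bump: 3 enters row 1 and ejects 2. So w(4) = 2. P is now [[3, 4, 5]].
Step i=3: Q has 3 at row 1, column 3; remove that cell from P, ejecting 5. So w(3) = 5. P is now [[3, 4]].
Step i=2: Q has 2 at row 1, column 2; remove that cell from P, ejecting 4. So w(2) = 4. P is now [[3]].
Step i=1: Q has 1 at row 1, column 1; remove that cell from P, ejecting 3. So w(1) = 3. P is now [].

So w = 3 4 5 2 6 1.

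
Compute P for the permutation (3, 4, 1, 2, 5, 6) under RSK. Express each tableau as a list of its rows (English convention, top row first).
Insert 3: appended to row 1. P = [[3]].
Insert 4: appended to row 1. P = [[3, 4]].
Insert 1: 1 bumps 3 from row 1; 3 starts row 2. P = [[1, 4], [3]].
Insert 2: 2 bumps 4 from row 1; 4 appends to row 2. P = [[1, 2], [3, 4]].
Insert 5: appended to row 1. P = [[1, 2, 5], [3, 4]].
Insert 6: appended to row 1. P = [[1, 2, 5, 6], [3, 4]].

So P = [[1, 2, 5, 6], [3, 4]].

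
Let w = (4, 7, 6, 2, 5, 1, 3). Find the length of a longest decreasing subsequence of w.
4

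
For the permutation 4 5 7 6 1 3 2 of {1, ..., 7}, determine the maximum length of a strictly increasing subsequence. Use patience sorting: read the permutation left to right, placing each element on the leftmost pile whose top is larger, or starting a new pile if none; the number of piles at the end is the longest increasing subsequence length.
4: new pile. tops = [4]
5: new pile. tops = [4, 5]
7: new pile. tops = [4, 5, 7]
6: onto pile 3 (replacing 7). tops = [4, 5, 6]
1: onto pile 1 (replacing 4). tops = [1, 5, 6]
3: onto pile 2 (replacing 5). tops = [1, 3, 6]
2: onto pile 2 (replacing 3). tops = [1, 2, 6]

3 piles, so the longest increasing subsequence has length 3.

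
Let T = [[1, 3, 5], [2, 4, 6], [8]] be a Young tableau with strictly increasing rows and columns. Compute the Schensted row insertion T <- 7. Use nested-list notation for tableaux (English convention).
7 is larger than every entry of row 1, so it is appended to row 1. The new tableau is [[1, 3, 5, 7], [2, 4, 6], [8]].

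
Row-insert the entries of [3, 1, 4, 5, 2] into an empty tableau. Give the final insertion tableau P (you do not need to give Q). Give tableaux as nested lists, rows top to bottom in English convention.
P = [[1, 2, 5], [3, 4]]

Insert 3: appended to row 1. P = [[3]].
Insert 1: 1 bumps 3 from row 1; 3 starts row 2. P = [[1], [3]].
Insert 4: appended to row 1. P = [[1, 4], [3]].
Insert 5: appended to row 1. P = [[1, 4, 5], [3]].
Insert 2: 2 bumps 4 from row 1; 4 appends to row 2. P = [[1, 2, 5], [3, 4]].

So P = [[1, 2, 5], [3, 4]].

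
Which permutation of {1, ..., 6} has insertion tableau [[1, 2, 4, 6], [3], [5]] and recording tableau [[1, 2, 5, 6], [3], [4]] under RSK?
Reverse the RSK construction: for i from n down to 1, find the cell of Q containing i, remove the entry at that cell from P, and reverse-bump it up through P; the value ejected from row 1 is w(i).

Step i=6: Q has 6 at row 1, column 4; remove that cell from P, ejecting 6. So w(6) = 6. P is now [[1, 2, 4], [3], [5]].
Step i=5: Q has 5 at row 1, column 3; remove that cell from P, ejecting 4. So w(5) = 4. P is now [[1, 2], [3], [5]].
Step i=4: Q has 4 at row 3, column 1; remove 5 from row 3 of P and reverse-bump: 5 enters row 2 and ejects 3; 3 enters row 1 and ejects 2. So w(4) = 2. P is now [[1, 3], [5]].
Step i=3: Q has 3 at row 2, column 1; remove 5 from row 2 of P and reverse-bump: 5 enters row 1 and ejects 3. So w(3) = 3. P is now [[1, 5]].
Step i=2: Q has 2 at row 1, column 2; remove that cell from P, ejecting 5. So w(2) = 5. P is now [[1]].
Step i=1: Q has 1 at row 1, column 1; remove that cell from P, ejecting 1. So w(1) = 1. P is now [].

So w = 1 5 3 2 4 6.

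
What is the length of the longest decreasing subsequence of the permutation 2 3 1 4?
2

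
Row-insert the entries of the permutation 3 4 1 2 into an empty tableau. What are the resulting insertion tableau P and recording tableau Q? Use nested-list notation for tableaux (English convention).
Insert each entry of the permutation into P by Schensted row insertion, recording in Q the position of each new cell.

Insert 3: appended to row 1. P = [[3]].
Insert 4: appended to row 1. P = [[3, 4]].
Insert 1: 1 bumps 3 from row 1; 3 starts row 2. P = [[1, 4], [3]].
Insert 2: 2 bumps 4 from row 1; 4 appends to row 2. P = [[1, 2], [3, 4]].

So P = [[1, 2], [3, 4]], Q = [[1, 2], [3, 4]].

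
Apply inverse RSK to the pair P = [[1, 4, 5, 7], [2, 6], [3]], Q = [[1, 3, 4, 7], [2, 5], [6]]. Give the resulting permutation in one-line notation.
3 2 4 6 5 1 7

Reverse the RSK construction: for i from n down to 1, find the cell of Q containing i, remove the entry at that cell from P, and reverse-bump it up through P; the value ejected from row 1 is w(i).

Step i=7: Q has 7 at row 1, column 4; remove that cell from P, ejecting 7. So w(7) = 7. P is now [[1, 4, 5], [2, 6], [3]].
Step i=6: Q has 6 at row 3, column 1; remove 3 from row 3 of P and reverse-bump: 3 enters row 2 and ejects 2; 2 enters row 1 and ejects 1. So w(6) = 1. P is now [[2, 4, 5], [3, 6]].
Step i=5: Q has 5 at row 2, column 2; remove 6 from row 2 of P and reverse-bump: 6 enters row 1 and ejects 5. So w(5) = 5. P is now [[2, 4, 6], [3]].
Step i=4: Q has 4 at row 1, column 3; remove that cell from P, ejecting 6. So w(4) = 6. P is now [[2, 4], [3]].
Step i=3: Q has 3 at row 1, column 2; remove that cell from P, ejecting 4. So w(3) = 4. P is now [[2], [3]].
Step i=2: Q has 2 at row 2, column 1; remove 3 from row 2 of P and reverse-bump: 3 enters row 1 and ejects 2. So w(2) = 2. P is now [[3]].
Step i=1: Q has 1 at row 1, column 1; remove that cell from P, ejecting 3. So w(1) = 3. P is now [].

So w = 3 2 4 6 5 1 7.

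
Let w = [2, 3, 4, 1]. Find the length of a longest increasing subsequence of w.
3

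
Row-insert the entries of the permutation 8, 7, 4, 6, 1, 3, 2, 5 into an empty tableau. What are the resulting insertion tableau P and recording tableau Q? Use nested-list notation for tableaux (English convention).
P = [[1, 2, 5], [3, 6], [4], [7], [8]], Q = [[1, 4, 8], [2, 6], [3], [5], [7]]

Insert each entry of the permutation into P by Schensted row insertion, recording in Q the position of each new cell.

Insert 8: appended to row 1. P = [[8]].
Insert 7: 7 bumps 8 from row 1; 8 starts row 2. P = [[7], [8]].
Insert 4: 4 bumps 7 from row 1; 7 bumps 8 from row 2; 8 starts row 3. P = [[4], [7], [8]].
Insert 6: appended to row 1. P = [[4, 6], [7], [8]].
Insert 1: 1 bumps 4 from row 1; 4 bumps 7 from row 2; 7 bumps 8 from row 3; 8 starts row 4. P = [[1, 6], [4], [7], [8]].
Insert 3: 3 bumps 6 from row 1; 6 appends to row 2. P = [[1, 3], [4, 6], [7], [8]].
Insert 2: 2 bumps 3 from row 1; 3 bumps 4 from row 2; 4 bumps 7 from row 3; 7 bumps 8 from row 4; 8 starts row 5. P = [[1, 2], [3, 6], [4], [7], [8]].
Insert 5: appended to row 1. P = [[1, 2, 5], [3, 6], [4], [7], [8]].

So P = [[1, 2, 5], [3, 6], [4], [7], [8]], Q = [[1, 4, 8], [2, 6], [3], [5], [7]].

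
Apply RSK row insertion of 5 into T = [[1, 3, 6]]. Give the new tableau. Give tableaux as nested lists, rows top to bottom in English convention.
[[1, 3, 5], [6]]

In row 1, 5 replaces 6 (the leftmost entry greater than 5); 6 is bumped to row 2. 6 starts a new row 2. The new tableau is [[1, 3, 5], [6]].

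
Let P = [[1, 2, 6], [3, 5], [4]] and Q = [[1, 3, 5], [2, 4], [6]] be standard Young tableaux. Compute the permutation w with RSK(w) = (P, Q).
4 1 5 3 6 2

Reverse the RSK construction: for i from n down to 1, find the cell of Q containing i, remove the entry at that cell from P, and reverse-bump it up through P; the value ejected from row 1 is w(i).

Step i=6: Q has 6 at row 3, column 1; remove 4 from row 3 of P and reverse-bump: 4 enters row 2 and ejects 3; 3 enters row 1 and ejects 2. So w(6) = 2. P is now [[1, 3, 6], [4, 5]].
Step i=5: Q has 5 at row 1, column 3; remove that cell from P, ejecting 6. So w(5) = 6. P is now [[1, 3], [4, 5]].
Step i=4: Q has 4 at row 2, column 2; remove 5 from row 2 of P and reverse-bump: 5 enters row 1 and ejects 3. So w(4) = 3. P is now [[1, 5], [4]].
Step i=3: Q has 3 at row 1, column 2; remove that cell from P, ejecting 5. So w(3) = 5. P is now [[1], [4]].
Step i=2: Q has 2 at row 2, column 1; remove 4 from row 2 of P and reverse-bump: 4 enters row 1 and ejects 1. So w(2) = 1. P is now [[4]].
Step i=1: Q has 1 at row 1, column 1; remove that cell from P, ejecting 4. So w(1) = 4. P is now [].

So w = 4 1 5 3 6 2.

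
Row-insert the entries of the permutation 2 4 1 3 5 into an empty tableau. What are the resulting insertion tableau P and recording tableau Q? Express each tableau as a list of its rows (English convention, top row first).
Insert each entry of the permutation into P by Schensted row insertion, recording in Q the position of each new cell.

Insert 2: appended to row 1. P = [[2]], Q = [[1]].
Insert 4: appended to row 1. P = [[2, 4]], Q = [[1, 2]].
Insert 1: 1 bumps 2 from row 1; 2 starts row 2. P = [[1, 4], [2]], Q = [[1, 2], [3]].
Insert 3: 3 bumps 4 from row 1; 4 appends to row 2. P = [[1, 3], [2, 4]], Q = [[1, 2], [3, 4]].
Insert 5: appended to row 1. P = [[1, 3, 5], [2, 4]], Q = [[1, 2, 5], [3, 4]].

So P = [[1, 3, 5], [2, 4]], Q = [[1, 2, 5], [3, 4]].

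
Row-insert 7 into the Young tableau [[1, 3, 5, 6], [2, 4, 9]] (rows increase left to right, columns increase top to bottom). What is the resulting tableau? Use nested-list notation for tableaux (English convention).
7 is larger than every entry of row 1, so it is appended to row 1. The new tableau is [[1, 3, 5, 6, 7], [2, 4, 9]].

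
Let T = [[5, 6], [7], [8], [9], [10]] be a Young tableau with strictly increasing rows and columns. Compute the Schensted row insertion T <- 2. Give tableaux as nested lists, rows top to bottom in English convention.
In row 1, 2 replaces 5 (the leftmost entry greater than 2); 5 is bumped to row 2. In row 2, 5 replaces 7 (the leftmost entry greater than 5); 7 is bumped to row 3. In row 3, 7 replaces 8 (the leftmost entry greater than 7); 8 is bumped to row 4. In row 4, 8 replaces 9 (the leftmost entry greater than 8); 9 is bumped to row 5. In row 5, 9 replaces 10 (the leftmost entry greater than 9); 10 is bumped to row 6. 10 starts a new row 6. The new tableau is [[2, 6], [5], [7], [8], [9], [10]].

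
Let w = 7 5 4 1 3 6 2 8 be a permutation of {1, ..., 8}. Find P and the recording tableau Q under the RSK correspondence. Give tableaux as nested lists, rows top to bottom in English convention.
P = [[1, 2, 6, 8], [3], [4], [5], [7]], Q = [[1, 5, 6, 8], [2], [3], [4], [7]]

Insert each entry of the permutation into P by Schensted row insertion, recording in Q the position of each new cell.

Insert 7: appended to row 1. P = [[7]], Q = [[1]].
Insert 5: 5 bumps 7 from row 1; 7 starts row 2. P = [[5], [7]], Q = [[1], [2]].
Insert 4: 4 bumps 5 from row 1; 5 bumps 7 from row 2; 7 starts row 3. P = [[4], [5], [7]], Q = [[1], [2], [3]].
Insert 1: 1 bumps 4 from row 1; 4 bumps 5 from row 2; 5 bumps 7 from row 3; 7 starts row 4. P = [[1], [4], [5], [7]], Q = [[1], [2], [3], [4]].
Insert 3: appended to row 1. P = [[1, 3], [4], [5], [7]], Q = [[1, 5], [2], [3], [4]].
Insert 6: appended to row 1. P = [[1, 3, 6], [4], [5], [7]], Q = [[1, 5, 6], [2], [3], [4]].
Insert 2: 2 bumps 3 from row 1; 3 bumps 4 from row 2; 4 bumps 5 from row 3; 5 bumps 7 from row 4; 7 starts row 5. P = [[1, 2, 6], [3], [4], [5], [7]], Q = [[1, 5, 6], [2], [3], [4], [7]].
Insert 8: appended to row 1. P = [[1, 2, 6, 8], [3], [4], [5], [7]], Q = [[1, 5, 6, 8], [2], [3], [4], [7]].

So P = [[1, 2, 6, 8], [3], [4], [5], [7]], Q = [[1, 5, 6, 8], [2], [3], [4], [7]].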